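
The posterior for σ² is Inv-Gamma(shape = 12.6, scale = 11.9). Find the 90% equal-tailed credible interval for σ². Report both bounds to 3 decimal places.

Inverse-Gamma(12.6, 11.9) quantiles: F⁻¹(0.05) and F⁻¹(0.95).
Equivalently, 1/σ² ~ Gamma(12.6, rate = 11.9); invert its 0.95 and 0.05 quantiles.
Posterior mean ≈ 1.026, SD ≈ 0.315; a Normal approximation gives roughly [0.508, 1.544].
Exact: lower = 0.628; upper = 1.612.

[0.628, 1.612]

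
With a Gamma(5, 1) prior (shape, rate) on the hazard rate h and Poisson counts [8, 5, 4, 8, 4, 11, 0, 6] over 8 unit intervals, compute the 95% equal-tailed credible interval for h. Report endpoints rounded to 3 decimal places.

Posterior: Gamma(5+46, 1+8) = Gamma(51, 9) (shape, rate).
Equal-tailed 95% interval: Gamma(51, 9) quantiles at 0.025 and 0.975.
Posterior mean ≈ 5.667, SD ≈ 0.793; a Normal approximation gives roughly [4.111, 7.222].
Exact: lower = 4.219; upper = 7.324.

[4.219, 7.324]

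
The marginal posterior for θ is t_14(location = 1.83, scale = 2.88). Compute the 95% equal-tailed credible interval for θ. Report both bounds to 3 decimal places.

[-4.347, 8.007]

The t_14 distribution is symmetric; the 95% interval is 1.83 ± t·2.88 with t_{0.975,14} = 2.145.
Half-width: 2.145 × 2.88 = 6.177.
1.83 − 6.177 = -4.347; 1.83 + 6.177 = 8.007.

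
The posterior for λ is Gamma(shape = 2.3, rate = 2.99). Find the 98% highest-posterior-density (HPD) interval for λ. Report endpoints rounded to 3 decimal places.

The posterior is unimodal and skewed, so the HPD interval has equal density at both endpoints and is the shortest 98% interval.
Solving f(0.016) = f(2.133) with F(2.133) − F(0.016) = 0.98 gives [0.016, 2.133].
For comparison, the equal-tailed interval is [0.074, 2.404]; the HPD is narrower and shifted toward the mode.

[0.016, 2.133]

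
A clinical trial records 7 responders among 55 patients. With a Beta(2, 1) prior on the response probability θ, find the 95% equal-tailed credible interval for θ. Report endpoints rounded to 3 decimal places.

Posterior: Beta(2+7, 1+48) = Beta(9, 49).
Equal-tailed 95% interval: the 0.025 and 0.975 quantiles of Beta(9, 49).
Posterior mean ≈ 0.155, SD ≈ 0.047; a Normal approximation gives roughly [0.063, 0.248].
Exact: F⁻¹(0.025) = 0.075; F⁻¹(0.975) = 0.258.

[0.075, 0.258]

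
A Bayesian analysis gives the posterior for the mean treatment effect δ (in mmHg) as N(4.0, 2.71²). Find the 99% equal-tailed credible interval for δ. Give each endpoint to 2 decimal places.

The posterior is symmetric, so the 99% equal-tailed interval is δ = 4.0 ± z·2.71 with z = 2.576.
Half-width: 2.576 × 2.71 = 6.98.
4.0 − 6.98 = -2.98; 4.0 + 6.98 = 10.98.

[-2.98, 10.98]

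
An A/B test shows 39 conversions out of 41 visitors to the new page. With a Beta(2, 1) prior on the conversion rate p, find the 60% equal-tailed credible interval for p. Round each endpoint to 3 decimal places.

[0.903, 0.964]

Posterior: Beta(2+39, 1+2) = Beta(41, 3).
Equal-tailed 60% interval: the 0.2 and 0.8 quantiles of Beta(41, 3).
Posterior mean ≈ 0.932, SD ≈ 0.038; a Normal approximation gives roughly [0.900, 0.963].
Exact: F⁻¹(0.2) = 0.903; F⁻¹(0.8) = 0.964.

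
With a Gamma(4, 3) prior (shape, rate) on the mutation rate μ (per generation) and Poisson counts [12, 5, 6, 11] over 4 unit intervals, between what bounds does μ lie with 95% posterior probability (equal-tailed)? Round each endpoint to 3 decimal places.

Posterior: Gamma(4+34, 3+4) = Gamma(38, 7) (shape, rate).
Equal-tailed 95% interval: Gamma(38, 7) quantiles at 0.025 and 0.975.
Posterior mean ≈ 5.429, SD ≈ 0.881; a Normal approximation gives roughly [3.703, 7.155].
Exact: lower = 3.842; upper = 7.286.

[3.842, 7.286]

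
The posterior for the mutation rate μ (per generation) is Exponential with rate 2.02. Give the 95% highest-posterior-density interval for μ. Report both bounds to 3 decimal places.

The exponential density is strictly decreasing on [0, ∞), so the HPD interval is anchored at 0: [0, q] with P(μ ≤ q) = 0.95.
q = −ln(1 − 0.95) / 2.02 = 2.9957 / 2.02 = 1.483.

[0.000, 1.483]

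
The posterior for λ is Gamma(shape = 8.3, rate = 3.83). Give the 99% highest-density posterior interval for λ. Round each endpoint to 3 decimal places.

The posterior is unimodal and skewed, so the HPD interval has equal density at both endpoints and is the shortest 99% interval.
Solving f(0.605) = f(4.376) with F(4.376) − F(0.605) = 0.99 gives [0.605, 4.376].
For comparison, the equal-tailed interval is [0.715, 4.587]; the HPD is narrower and shifted toward the mode.

[0.605, 4.376]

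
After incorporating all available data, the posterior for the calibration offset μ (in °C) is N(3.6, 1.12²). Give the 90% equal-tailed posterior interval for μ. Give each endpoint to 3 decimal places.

[1.758, 5.442]

The posterior is symmetric, so the 90% equal-tailed interval is μ = 3.6 ± z·1.12 with z = 1.645.
Half-width: 1.645 × 1.12 = 1.842.
3.6 − 1.842 = 1.758; 3.6 + 1.842 = 5.442.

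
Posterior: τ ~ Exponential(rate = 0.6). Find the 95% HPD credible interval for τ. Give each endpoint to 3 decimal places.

[0.000, 4.993]

The exponential density is strictly decreasing on [0, ∞), so the HPD interval is anchored at 0: [0, q] with P(τ ≤ q) = 0.95.
q = −ln(1 − 0.95) / 0.6 = 2.9957 / 0.6 = 4.993.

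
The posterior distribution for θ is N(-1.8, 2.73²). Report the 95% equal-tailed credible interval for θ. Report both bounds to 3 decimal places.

The posterior is symmetric, so the 95% equal-tailed interval is θ = -1.8 ± z·2.73 with z = 1.960.
Half-width: 1.960 × 2.73 = 5.351.
-1.8 − 5.351 = -7.151; -1.8 + 5.351 = 3.551.

[-7.151, 3.551]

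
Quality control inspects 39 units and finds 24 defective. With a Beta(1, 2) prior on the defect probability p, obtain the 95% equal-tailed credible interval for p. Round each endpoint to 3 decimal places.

Posterior: Beta(1+24, 2+15) = Beta(25, 17).
Equal-tailed 95% interval: the 0.025 and 0.975 quantiles of Beta(25, 17).
Posterior mean ≈ 0.595, SD ≈ 0.075; a Normal approximation gives roughly [0.449, 0.742].
Exact: F⁻¹(0.025) = 0.445; F⁻¹(0.975) = 0.737.

[0.445, 0.737]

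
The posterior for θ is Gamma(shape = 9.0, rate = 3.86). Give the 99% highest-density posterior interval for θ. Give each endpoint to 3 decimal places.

[0.700, 4.604]

The posterior is unimodal and skewed, so the HPD interval has equal density at both endpoints and is the shortest 99% interval.
Solving f(0.700) = f(4.604) with F(4.604) − F(0.700) = 0.99 gives [0.700, 4.604].
For comparison, the equal-tailed interval is [0.812, 4.813]; the HPD is narrower and shifted toward the mode.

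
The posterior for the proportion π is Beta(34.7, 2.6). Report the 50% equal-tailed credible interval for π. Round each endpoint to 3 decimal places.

[0.908, 0.961]

Posterior: Beta(34.7, 2.6).
Equal-tailed 50% interval: the 0.25 and 0.75 quantiles of Beta(34.7, 2.6).
Posterior mean ≈ 0.930, SD ≈ 0.041; a Normal approximation gives roughly [0.903, 0.958].
Exact: F⁻¹(0.25) = 0.908; F⁻¹(0.75) = 0.961.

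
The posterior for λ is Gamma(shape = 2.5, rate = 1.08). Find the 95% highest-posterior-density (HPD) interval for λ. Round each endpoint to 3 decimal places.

[0.137, 5.181]

The posterior is unimodal and skewed, so the HPD interval has equal density at both endpoints and is the shortest 95% interval.
Solving f(0.137) = f(5.181) with F(5.181) − F(0.137) = 0.95 gives [0.137, 5.181].
For comparison, the equal-tailed interval is [0.385, 5.941]; the HPD is narrower and shifted toward the mode.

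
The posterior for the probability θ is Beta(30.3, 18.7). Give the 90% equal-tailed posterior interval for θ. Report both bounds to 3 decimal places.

Posterior: Beta(30.3, 18.7).
Equal-tailed 90% interval: the 0.05 and 0.95 quantiles of Beta(30.3, 18.7).
Posterior mean ≈ 0.618, SD ≈ 0.069; a Normal approximation gives roughly [0.505, 0.731].
Exact: F⁻¹(0.05) = 0.503; F⁻¹(0.95) = 0.729.

[0.503, 0.729]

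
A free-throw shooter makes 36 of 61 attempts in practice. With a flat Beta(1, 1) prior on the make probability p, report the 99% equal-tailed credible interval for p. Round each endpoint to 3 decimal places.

[0.426, 0.738]

Posterior: Beta(1+36, 1+25) = Beta(37, 26).
Equal-tailed 99% interval: the 0.005 and 0.995 quantiles of Beta(37, 26).
Posterior mean ≈ 0.587, SD ≈ 0.062; a Normal approximation gives roughly [0.429, 0.746].
Exact: F⁻¹(0.005) = 0.426; F⁻¹(0.995) = 0.738.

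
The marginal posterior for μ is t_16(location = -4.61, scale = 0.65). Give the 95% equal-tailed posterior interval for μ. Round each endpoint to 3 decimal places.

The t_16 distribution is symmetric; the 95% interval is -4.61 ± t·0.65 with t_{0.975,16} = 2.120.
Half-width: 2.120 × 0.65 = 1.378.
-4.61 − 1.378 = -5.988; -4.61 + 1.378 = -3.232.

[-5.988, -3.232]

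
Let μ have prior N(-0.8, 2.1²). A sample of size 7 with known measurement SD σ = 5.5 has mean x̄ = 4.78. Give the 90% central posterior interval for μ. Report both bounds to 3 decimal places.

Posterior precision = 1/2.1² + 7/5.5² = 0.2268 + 0.2314 = 0.4582, so posterior SD = 1.4774.
Posterior mean = (-0.8/2.1² + 7·4.78/5.5²) / 0.4582 = 2.0183.
Interval: 2.0183 ± 1.645 × 1.4774 → [-0.412, 4.448].

[-0.412, 4.448]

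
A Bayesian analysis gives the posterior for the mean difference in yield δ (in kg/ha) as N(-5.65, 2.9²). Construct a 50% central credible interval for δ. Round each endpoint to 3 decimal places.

[-7.606, -3.694]

The posterior is symmetric, so the 50% equal-tailed interval is δ = -5.65 ± z·2.9 with z = 0.674.
Half-width: 0.674 × 2.9 = 1.956.
-5.65 − 1.956 = -7.606; -5.65 + 1.956 = -3.694.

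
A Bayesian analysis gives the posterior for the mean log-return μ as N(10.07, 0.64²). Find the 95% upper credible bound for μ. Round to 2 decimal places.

Need U with P(μ ≤ U) = 0.95: U = 10.07 + z_{0.05}·0.64.
z = 1.645; U = 10.07 + 1.645 × 0.64 = 11.12.

11.12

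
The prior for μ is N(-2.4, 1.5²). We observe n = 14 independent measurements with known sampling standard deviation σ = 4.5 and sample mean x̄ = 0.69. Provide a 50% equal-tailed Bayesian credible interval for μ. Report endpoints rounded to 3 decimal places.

[-1.152, 0.114]

Posterior precision = 1/1.5² + 14/4.5² = 0.4444 + 0.6914 = 1.1358, so posterior SD = 0.9383.
Posterior mean = (-2.4/1.5² + 14·0.69/4.5²) / 1.1358 = -0.5191.
Interval: -0.5191 ± 0.674 × 0.9383 → [-1.152, 0.114].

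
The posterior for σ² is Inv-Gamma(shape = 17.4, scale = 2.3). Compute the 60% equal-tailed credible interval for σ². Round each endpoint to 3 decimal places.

[0.111, 0.166]

Inverse-Gamma(17.4, 2.3) quantiles: F⁻¹(0.2) and F⁻¹(0.8).
Equivalently, 1/σ² ~ Gamma(17.4, rate = 2.3); invert its 0.8 and 0.2 quantiles.
Posterior mean ≈ 0.140, SD ≈ 0.036; a Normal approximation gives roughly [0.110, 0.170].
Exact: lower = 0.111; upper = 0.166.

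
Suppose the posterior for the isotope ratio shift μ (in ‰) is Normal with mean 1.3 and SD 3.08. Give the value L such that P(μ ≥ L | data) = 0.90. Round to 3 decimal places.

-2.647

Need L with P(μ ≥ L) = 0.90: L = 1.3 − z_{0.1}·3.08.
z = 1.282; L = 1.3 − 1.282 × 3.08 = -2.647.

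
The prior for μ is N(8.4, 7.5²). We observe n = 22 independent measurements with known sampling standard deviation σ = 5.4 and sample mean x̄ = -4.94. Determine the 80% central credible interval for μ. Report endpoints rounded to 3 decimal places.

Posterior precision = 1/7.5² + 22/5.4² = 0.0178 + 0.7545 = 0.7722, so posterior SD = 1.1380.
Posterior mean = (8.4/7.5² + 22·-4.94/5.4²) / 0.7722 = -4.6329.
Interval: -4.6329 ± 1.282 × 1.1380 → [-6.091, -3.175].

[-6.091, -3.175]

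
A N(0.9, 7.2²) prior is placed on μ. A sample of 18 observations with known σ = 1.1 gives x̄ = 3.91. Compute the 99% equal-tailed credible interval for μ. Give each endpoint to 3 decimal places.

Posterior precision = 1/7.2² + 18/1.1² = 0.0193 + 14.8760 = 14.8953, so posterior SD = 0.2591.
Posterior mean = (0.9/7.2² + 18·3.91/1.1²) / 14.8953 = 3.9061.
Interval: 3.9061 ± 2.576 × 0.2591 → [3.239, 4.574].

[3.239, 4.574]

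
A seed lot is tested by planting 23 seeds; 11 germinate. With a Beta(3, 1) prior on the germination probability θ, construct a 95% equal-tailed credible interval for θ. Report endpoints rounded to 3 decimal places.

Posterior: Beta(3+11, 1+12) = Beta(14, 13).
Equal-tailed 95% interval: the 0.025 and 0.975 quantiles of Beta(14, 13).
Posterior mean ≈ 0.519, SD ≈ 0.094; a Normal approximation gives roughly [0.333, 0.704].
Exact: F⁻¹(0.025) = 0.334; F⁻¹(0.975) = 0.701.

[0.334, 0.701]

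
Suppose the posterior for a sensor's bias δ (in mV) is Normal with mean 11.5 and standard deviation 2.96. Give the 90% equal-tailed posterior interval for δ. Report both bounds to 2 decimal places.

[6.63, 16.37]

The posterior is symmetric, so the 90% equal-tailed interval is δ = 11.5 ± z·2.96 with z = 1.645.
Half-width: 1.645 × 2.96 = 4.87.
11.5 − 4.87 = 6.63; 11.5 + 4.87 = 16.37.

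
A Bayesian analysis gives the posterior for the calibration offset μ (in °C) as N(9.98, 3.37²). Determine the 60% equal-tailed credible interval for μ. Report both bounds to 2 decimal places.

[7.14, 12.82]

The posterior is symmetric, so the 60% equal-tailed interval is μ = 9.98 ± z·3.37 with z = 0.842.
Half-width: 0.842 × 3.37 = 2.84.
9.98 − 2.84 = 7.14; 9.98 + 2.84 = 12.82.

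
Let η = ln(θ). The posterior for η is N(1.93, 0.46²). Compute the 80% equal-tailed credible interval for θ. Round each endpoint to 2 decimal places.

[3.82, 12.42]

On the log scale the 80% interval is 1.93 ± 1.282 × 0.46 = [1.3405, 2.5195].
Exponentiate: [e^1.3405, e^2.5195] = [3.82, 12.42].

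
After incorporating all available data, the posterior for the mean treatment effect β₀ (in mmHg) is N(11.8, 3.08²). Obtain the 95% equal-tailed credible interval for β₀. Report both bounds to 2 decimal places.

The posterior is symmetric, so the 95% equal-tailed interval is β₀ = 11.8 ± z·3.08 with z = 1.960.
Half-width: 1.960 × 3.08 = 6.04.
11.8 − 6.04 = 5.76; 11.8 + 6.04 = 17.84.

[5.76, 17.84]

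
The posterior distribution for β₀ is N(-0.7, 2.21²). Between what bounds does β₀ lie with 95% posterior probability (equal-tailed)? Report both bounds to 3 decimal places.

[-5.032, 3.632]

The posterior is symmetric, so the 95% equal-tailed interval is β₀ = -0.7 ± z·2.21 with z = 1.960.
Half-width: 1.960 × 2.21 = 4.332.
-0.7 − 4.332 = -5.032; -0.7 + 4.332 = 3.632.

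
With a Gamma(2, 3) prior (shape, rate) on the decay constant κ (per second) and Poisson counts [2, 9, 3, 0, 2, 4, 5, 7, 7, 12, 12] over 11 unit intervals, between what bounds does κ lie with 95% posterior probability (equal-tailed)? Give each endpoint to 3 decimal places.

Posterior: Gamma(2+63, 3+11) = Gamma(65, 14) (shape, rate).
Equal-tailed 95% interval: Gamma(65, 14) quantiles at 0.025 and 0.975.
Posterior mean ≈ 4.643, SD ≈ 0.576; a Normal approximation gives roughly [3.514, 5.772].
Exact: lower = 3.583; upper = 5.838.

[3.583, 5.838]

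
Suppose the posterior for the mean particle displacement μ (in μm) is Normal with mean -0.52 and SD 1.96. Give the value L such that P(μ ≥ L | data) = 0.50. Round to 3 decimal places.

-0.520

Need L with P(μ ≥ L) = 0.50: L = -0.52 − z_{0.5}·1.96.
z = 0.000; L = -0.52 − 0.000 × 1.96 = -0.520.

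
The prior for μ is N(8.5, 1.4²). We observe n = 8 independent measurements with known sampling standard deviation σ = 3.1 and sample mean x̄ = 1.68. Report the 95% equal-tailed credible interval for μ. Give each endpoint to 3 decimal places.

[2.580, 5.963]

Posterior precision = 1/1.4² + 8/3.1² = 0.5102 + 0.8325 = 1.3427, so posterior SD = 0.8630.
Posterior mean = (8.5/1.4² + 8·1.68/3.1²) / 1.3427 = 4.2715.
Interval: 4.2715 ± 1.960 × 0.8630 → [2.580, 5.963].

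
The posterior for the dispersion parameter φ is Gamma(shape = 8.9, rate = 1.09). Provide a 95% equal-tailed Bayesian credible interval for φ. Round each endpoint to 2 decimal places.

[3.71, 14.34]

Posterior: Gamma(shape 8.9, rate 1.09).
Equal-tailed 95% interval: Gamma(8.9, 1.09) quantiles at 0.025 and 0.975.
Posterior mean ≈ 8.17, SD ≈ 2.74; a Normal approximation gives roughly [2.80, 13.53].
Exact: lower = 3.71; upper = 14.34.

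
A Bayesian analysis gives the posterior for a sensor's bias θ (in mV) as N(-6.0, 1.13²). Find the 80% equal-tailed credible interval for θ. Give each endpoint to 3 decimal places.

The posterior is symmetric, so the 80% equal-tailed interval is θ = -6.0 ± z·1.13 with z = 1.282.
Half-width: 1.282 × 1.13 = 1.448.
-6.0 − 1.448 = -7.448; -6.0 + 1.448 = -4.552.

[-7.448, -4.552]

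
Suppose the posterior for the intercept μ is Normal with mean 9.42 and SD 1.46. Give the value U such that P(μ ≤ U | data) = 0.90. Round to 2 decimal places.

Need U with P(μ ≤ U) = 0.90: U = 9.42 + z_{0.1}·1.46.
z = 1.282; U = 9.42 + 1.282 × 1.46 = 11.29.

11.29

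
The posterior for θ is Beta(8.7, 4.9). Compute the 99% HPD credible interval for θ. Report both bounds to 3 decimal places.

[0.315, 0.917]

The posterior is unimodal and skewed, so the HPD interval has equal density at both endpoints and is the shortest 99% interval.
Solving f(0.315) = f(0.917) with F(0.917) − F(0.315) = 0.99 gives [0.315, 0.917].
For comparison, the equal-tailed interval is [0.301, 0.907]; the HPD is narrower and shifted toward the mode.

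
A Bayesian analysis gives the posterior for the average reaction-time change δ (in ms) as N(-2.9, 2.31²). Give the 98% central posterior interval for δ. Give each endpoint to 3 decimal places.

[-8.274, 2.474]

The posterior is symmetric, so the 98% equal-tailed interval is δ = -2.9 ± z·2.31 with z = 2.326.
Half-width: 2.326 × 2.31 = 5.374.
-2.9 − 5.374 = -8.274; -2.9 + 5.374 = 2.474.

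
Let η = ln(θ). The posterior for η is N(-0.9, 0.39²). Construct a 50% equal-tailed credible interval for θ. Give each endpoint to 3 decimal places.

On the log scale the 50% interval is -0.9 ± 0.674 × 0.39 = [-1.1631, -0.6369].
Exponentiate: [e^-1.1631, e^-0.6369] = [0.313, 0.529].

[0.313, 0.529]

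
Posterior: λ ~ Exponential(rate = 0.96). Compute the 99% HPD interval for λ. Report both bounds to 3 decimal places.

The exponential density is strictly decreasing on [0, ∞), so the HPD interval is anchored at 0: [0, q] with P(λ ≤ q) = 0.99.
q = −ln(1 − 0.99) / 0.96 = 4.6052 / 0.96 = 4.797.

[0.000, 4.797]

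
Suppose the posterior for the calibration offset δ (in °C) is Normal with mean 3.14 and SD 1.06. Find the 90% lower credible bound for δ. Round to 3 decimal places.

1.782

Need L with P(δ ≥ L) = 0.90: L = 3.14 − z_{0.1}·1.06.
z = 1.282; L = 3.14 − 1.282 × 1.06 = 1.782.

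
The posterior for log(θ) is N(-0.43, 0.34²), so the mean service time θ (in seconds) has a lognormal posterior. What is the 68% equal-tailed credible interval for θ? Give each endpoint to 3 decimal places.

On the log scale the 68% interval is -0.43 ± 0.994 × 0.34 = [-0.7681, -0.0919].
Exponentiate: [e^-0.7681, e^-0.0919] = [0.464, 0.912].

[0.464, 0.912]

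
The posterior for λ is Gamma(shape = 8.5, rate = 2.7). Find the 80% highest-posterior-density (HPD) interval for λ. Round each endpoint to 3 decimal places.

The posterior is unimodal and skewed, so the HPD interval has equal density at both endpoints and is the shortest 80% interval.
Solving f(1.662) = f(4.307) with F(4.307) − F(1.662) = 0.80 gives [1.662, 4.307].
For comparison, the equal-tailed interval is [1.868, 4.587]; the HPD is narrower and shifted toward the mode.

[1.662, 4.307]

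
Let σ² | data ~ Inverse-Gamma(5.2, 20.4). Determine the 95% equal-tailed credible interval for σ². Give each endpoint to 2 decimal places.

Inverse-Gamma(5.2, 20.4) quantiles: F⁻¹(0.025) and F⁻¹(0.975).
Equivalently, 1/σ² ~ Gamma(5.2, rate = 20.4); invert its 0.975 and 0.025 quantiles.
Posterior mean ≈ 4.86, SD ≈ 2.72; a Normal approximation gives roughly [-0.46, 10.18].
Exact: lower = 1.94; upper = 11.75.

[1.94, 11.75]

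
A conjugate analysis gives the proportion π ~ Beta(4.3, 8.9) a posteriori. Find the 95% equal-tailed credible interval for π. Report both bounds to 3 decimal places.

[0.112, 0.589]

Posterior: Beta(4.3, 8.9).
Equal-tailed 95% interval: the 0.025 and 0.975 quantiles of Beta(4.3, 8.9).
Posterior mean ≈ 0.326, SD ≈ 0.124; a Normal approximation gives roughly [0.082, 0.570].
Exact: F⁻¹(0.025) = 0.112; F⁻¹(0.975) = 0.589.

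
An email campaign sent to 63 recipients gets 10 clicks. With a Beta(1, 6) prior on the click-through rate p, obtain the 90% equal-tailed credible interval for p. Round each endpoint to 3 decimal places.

[0.092, 0.233]

Posterior: Beta(1+10, 6+53) = Beta(11, 59).
Equal-tailed 90% interval: the 0.05 and 0.95 quantiles of Beta(11, 59).
Posterior mean ≈ 0.157, SD ≈ 0.043; a Normal approximation gives roughly [0.086, 0.228].
Exact: F⁻¹(0.05) = 0.092; F⁻¹(0.95) = 0.233.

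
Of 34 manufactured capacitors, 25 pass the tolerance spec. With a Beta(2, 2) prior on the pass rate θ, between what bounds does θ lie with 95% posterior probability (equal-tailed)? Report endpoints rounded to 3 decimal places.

Posterior: Beta(2+25, 2+9) = Beta(27, 11).
Equal-tailed 95% interval: the 0.025 and 0.975 quantiles of Beta(27, 11).
Posterior mean ≈ 0.711, SD ≈ 0.073; a Normal approximation gives roughly [0.568, 0.853].
Exact: F⁻¹(0.025) = 0.559; F⁻¹(0.975) = 0.841.

[0.559, 0.841]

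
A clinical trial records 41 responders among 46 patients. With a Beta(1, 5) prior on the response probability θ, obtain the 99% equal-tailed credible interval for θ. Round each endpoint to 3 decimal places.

Posterior: Beta(1+41, 5+5) = Beta(42, 10).
Equal-tailed 99% interval: the 0.005 and 0.995 quantiles of Beta(42, 10).
Posterior mean ≈ 0.808, SD ≈ 0.054; a Normal approximation gives roughly [0.668, 0.947].
Exact: F⁻¹(0.005) = 0.649; F⁻¹(0.995) = 0.923.

[0.649, 0.923]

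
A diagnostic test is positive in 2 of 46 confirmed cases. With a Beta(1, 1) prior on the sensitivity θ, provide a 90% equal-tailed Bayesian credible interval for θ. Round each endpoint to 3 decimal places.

Posterior: Beta(1+2, 1+44) = Beta(3, 45).
Equal-tailed 90% interval: the 0.05 and 0.95 quantiles of Beta(3, 45).
Posterior mean ≈ 0.062, SD ≈ 0.035; a Normal approximation gives roughly [0.006, 0.119].
Exact: F⁻¹(0.05) = 0.018; F⁻¹(0.95) = 0.128.

[0.018, 0.128]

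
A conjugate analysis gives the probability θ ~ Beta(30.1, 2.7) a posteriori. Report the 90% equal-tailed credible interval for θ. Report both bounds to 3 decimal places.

Posterior: Beta(30.1, 2.7).
Equal-tailed 90% interval: the 0.05 and 0.95 quantiles of Beta(30.1, 2.7).
Posterior mean ≈ 0.918, SD ≈ 0.047; a Normal approximation gives roughly [0.840, 0.995].
Exact: F⁻¹(0.05) = 0.828; F⁻¹(0.95) = 0.979.

[0.828, 0.979]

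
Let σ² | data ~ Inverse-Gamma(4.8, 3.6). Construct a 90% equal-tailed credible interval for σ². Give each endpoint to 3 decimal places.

Inverse-Gamma(4.8, 3.6) quantiles: F⁻¹(0.05) and F⁻¹(0.95).
Equivalently, 1/σ² ~ Gamma(4.8, rate = 3.6); invert its 0.95 and 0.05 quantiles.
Posterior mean ≈ 0.947, SD ≈ 0.566; a Normal approximation gives roughly [0.016, 1.879].
Exact: lower = 0.406; upper = 1.950.

[0.406, 1.950]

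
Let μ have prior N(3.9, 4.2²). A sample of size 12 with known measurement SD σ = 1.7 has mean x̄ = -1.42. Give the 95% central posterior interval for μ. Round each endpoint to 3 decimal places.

[-2.304, -0.393]

Posterior precision = 1/4.2² + 12/1.7² = 0.0567 + 4.1522 = 4.2089, so posterior SD = 0.4874.
Posterior mean = (3.9/4.2² + 12·-1.42/1.7²) / 4.2089 = -1.3483.
Interval: -1.3483 ± 1.960 × 0.4874 → [-2.304, -0.393].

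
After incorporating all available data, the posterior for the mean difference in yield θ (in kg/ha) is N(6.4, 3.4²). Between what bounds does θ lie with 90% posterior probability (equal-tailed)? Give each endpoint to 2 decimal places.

The posterior is symmetric, so the 90% equal-tailed interval is θ = 6.4 ± z·3.4 with z = 1.645.
Half-width: 1.645 × 3.4 = 5.59.
6.4 − 5.59 = 0.81; 6.4 + 5.59 = 11.99.

[0.81, 11.99]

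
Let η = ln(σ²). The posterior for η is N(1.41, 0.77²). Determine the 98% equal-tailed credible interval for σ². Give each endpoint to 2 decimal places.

On the log scale the 98% interval is 1.41 ± 2.326 × 0.77 = [-0.3813, 3.2013].
Exponentiate: [e^-0.3813, e^3.2013] = [0.68, 24.56].

[0.68, 24.56]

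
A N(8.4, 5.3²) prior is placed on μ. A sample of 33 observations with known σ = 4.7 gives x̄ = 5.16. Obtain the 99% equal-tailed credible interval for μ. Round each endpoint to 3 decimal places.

Posterior precision = 1/5.3² + 33/4.7² = 0.0356 + 1.4939 = 1.5295, so posterior SD = 0.8086.
Posterior mean = (8.4/5.3² + 33·5.16/4.7²) / 1.5295 = 5.2354.
Interval: 5.2354 ± 2.576 × 0.8086 → [3.153, 7.318].

[3.153, 7.318]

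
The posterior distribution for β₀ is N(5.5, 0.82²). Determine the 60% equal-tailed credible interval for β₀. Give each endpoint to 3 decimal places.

The posterior is symmetric, so the 60% equal-tailed interval is β₀ = 5.5 ± z·0.82 with z = 0.842.
Half-width: 0.842 × 0.82 = 0.690.
5.5 − 0.690 = 4.810; 5.5 + 0.690 = 6.190.

[4.810, 6.190]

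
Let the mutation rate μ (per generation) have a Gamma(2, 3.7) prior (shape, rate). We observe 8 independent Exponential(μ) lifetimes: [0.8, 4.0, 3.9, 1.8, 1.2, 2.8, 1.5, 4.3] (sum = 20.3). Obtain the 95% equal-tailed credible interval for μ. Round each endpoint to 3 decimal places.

[0.200, 0.712]

Posterior: Gamma(2+8, 3.7+20.3) = Gamma(10, 24.0) (shape, rate).
Equal-tailed 95% interval: Gamma(10, 24.0) quantiles at 0.025 and 0.975.
Posterior mean ≈ 0.417, SD ≈ 0.132; a Normal approximation gives roughly [0.158, 0.675].
Exact: lower = 0.200; upper = 0.712.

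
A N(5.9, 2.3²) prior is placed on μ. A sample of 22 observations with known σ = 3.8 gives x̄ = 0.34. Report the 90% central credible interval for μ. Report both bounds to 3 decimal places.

Posterior precision = 1/2.3² + 22/3.8² = 0.1890 + 1.5235 = 1.7126, so posterior SD = 0.7641.
Posterior mean = (5.9/2.3² + 22·0.34/3.8²) / 1.7126 = 0.9537.
Interval: 0.9537 ± 1.645 × 0.7641 → [-0.303, 2.211].

[-0.303, 2.211]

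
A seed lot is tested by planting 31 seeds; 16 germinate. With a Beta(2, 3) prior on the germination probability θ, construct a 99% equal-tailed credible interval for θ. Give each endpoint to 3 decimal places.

Posterior: Beta(2+16, 3+15) = Beta(18, 18).
Equal-tailed 99% interval: the 0.005 and 0.995 quantiles of Beta(18, 18).
Posterior mean ≈ 0.500, SD ≈ 0.082; a Normal approximation gives roughly [0.288, 0.712].
Exact: F⁻¹(0.005) = 0.294; F⁻¹(0.995) = 0.706.

[0.294, 0.706]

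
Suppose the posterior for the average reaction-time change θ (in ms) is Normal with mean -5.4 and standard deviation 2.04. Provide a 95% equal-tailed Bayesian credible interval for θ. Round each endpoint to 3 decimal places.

The posterior is symmetric, so the 95% equal-tailed interval is θ = -5.4 ± z·2.04 with z = 1.960.
Half-width: 1.960 × 2.04 = 3.998.
-5.4 − 3.998 = -9.398; -5.4 + 3.998 = -1.402.

[-9.398, -1.402]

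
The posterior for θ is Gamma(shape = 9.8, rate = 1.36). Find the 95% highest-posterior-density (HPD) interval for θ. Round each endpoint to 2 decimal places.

[3.06, 11.79]

The posterior is unimodal and skewed, so the HPD interval has equal density at both endpoints and is the shortest 95% interval.
Solving f(3.06) = f(11.79) with F(11.79) − F(3.06) = 0.95 gives [3.06, 11.79].
For comparison, the equal-tailed interval is [3.43, 12.37]; the HPD is narrower and shifted toward the mode.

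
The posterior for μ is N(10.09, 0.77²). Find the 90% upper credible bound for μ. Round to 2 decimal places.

11.08

Need U with P(μ ≤ U) = 0.90: U = 10.09 + z_{0.1}·0.77.
z = 1.282; U = 10.09 + 1.282 × 0.77 = 11.08.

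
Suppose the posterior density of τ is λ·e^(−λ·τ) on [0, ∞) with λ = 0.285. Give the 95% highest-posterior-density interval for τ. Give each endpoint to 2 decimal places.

[0.00, 10.51]

The exponential density is strictly decreasing on [0, ∞), so the HPD interval is anchored at 0: [0, q] with P(τ ≤ q) = 0.95.
q = −ln(1 − 0.95) / 0.285 = 2.9957 / 0.285 = 10.51.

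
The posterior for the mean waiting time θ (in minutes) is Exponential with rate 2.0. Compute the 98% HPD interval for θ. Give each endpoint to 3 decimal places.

[0.000, 1.956]

The exponential density is strictly decreasing on [0, ∞), so the HPD interval is anchored at 0: [0, q] with P(θ ≤ q) = 0.98.
q = −ln(1 − 0.98) / 2.0 = 3.9120 / 2.0 = 1.956.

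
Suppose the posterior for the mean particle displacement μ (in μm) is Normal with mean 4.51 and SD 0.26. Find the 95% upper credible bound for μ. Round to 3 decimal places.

4.938

Need U with P(μ ≤ U) = 0.95: U = 4.51 + z_{0.05}·0.26.
z = 1.645; U = 4.51 + 1.645 × 0.26 = 4.938.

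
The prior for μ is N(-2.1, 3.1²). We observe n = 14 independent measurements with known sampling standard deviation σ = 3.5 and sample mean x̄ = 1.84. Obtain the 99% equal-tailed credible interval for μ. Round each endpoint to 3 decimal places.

Posterior precision = 1/3.1² + 14/3.5² = 0.1041 + 1.1429 = 1.2469, so posterior SD = 0.8955.
Posterior mean = (-2.1/3.1² + 14·1.84/3.5²) / 1.2469 = 1.5112.
Interval: 1.5112 ± 2.576 × 0.8955 → [-0.796, 3.818].

[-0.796, 3.818]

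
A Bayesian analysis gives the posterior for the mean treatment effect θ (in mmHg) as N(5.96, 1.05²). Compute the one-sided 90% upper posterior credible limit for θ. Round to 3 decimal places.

Need U with P(θ ≤ U) = 0.90: U = 5.96 + z_{0.1}·1.05.
z = 1.282; U = 5.96 + 1.282 × 1.05 = 7.306.

7.306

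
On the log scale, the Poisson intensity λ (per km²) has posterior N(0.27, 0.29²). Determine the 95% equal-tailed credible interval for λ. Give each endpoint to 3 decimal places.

On the log scale the 95% interval is 0.27 ± 1.960 × 0.29 = [-0.2984, 0.8384].
Exponentiate: [e^-0.2984, e^0.8384] = [0.742, 2.313].

[0.742, 2.313]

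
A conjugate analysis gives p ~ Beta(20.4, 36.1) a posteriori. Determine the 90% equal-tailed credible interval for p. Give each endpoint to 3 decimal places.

[0.260, 0.468]

Posterior: Beta(20.4, 36.1).
Equal-tailed 90% interval: the 0.05 and 0.95 quantiles of Beta(20.4, 36.1).
Posterior mean ≈ 0.361, SD ≈ 0.063; a Normal approximation gives roughly [0.257, 0.465].
Exact: F⁻¹(0.05) = 0.260; F⁻¹(0.95) = 0.468.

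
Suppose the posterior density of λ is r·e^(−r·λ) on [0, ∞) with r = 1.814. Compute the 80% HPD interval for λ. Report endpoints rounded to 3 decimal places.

[0.000, 0.887]

The exponential density is strictly decreasing on [0, ∞), so the HPD interval is anchored at 0: [0, q] with P(λ ≤ q) = 0.80.
q = −ln(1 − 0.80) / 1.814 = 1.6094 / 1.814 = 0.887.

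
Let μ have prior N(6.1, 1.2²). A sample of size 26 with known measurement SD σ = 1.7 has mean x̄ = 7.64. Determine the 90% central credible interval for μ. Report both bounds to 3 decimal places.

[7.001, 8.058]

Posterior precision = 1/1.2² + 26/1.7² = 0.6944 + 8.9965 = 9.6910, so posterior SD = 0.3212.
Posterior mean = (6.1/1.2² + 26·7.64/1.7²) / 9.6910 = 7.5296.
Interval: 7.5296 ± 1.645 × 0.3212 → [7.001, 8.058].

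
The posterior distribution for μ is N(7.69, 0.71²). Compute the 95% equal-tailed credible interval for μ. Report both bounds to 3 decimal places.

The posterior is symmetric, so the 95% equal-tailed interval is μ = 7.69 ± z·0.71 with z = 1.960.
Half-width: 1.960 × 0.71 = 1.392.
7.69 − 1.392 = 6.298; 7.69 + 1.392 = 9.082.

[6.298, 9.082]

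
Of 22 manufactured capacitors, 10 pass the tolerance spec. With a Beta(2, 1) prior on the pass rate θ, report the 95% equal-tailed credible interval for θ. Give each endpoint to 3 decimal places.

[0.291, 0.672]

Posterior: Beta(2+10, 1+12) = Beta(12, 13).
Equal-tailed 95% interval: the 0.025 and 0.975 quantiles of Beta(12, 13).
Posterior mean ≈ 0.480, SD ≈ 0.098; a Normal approximation gives roughly [0.288, 0.672].
Exact: F⁻¹(0.025) = 0.291; F⁻¹(0.975) = 0.672.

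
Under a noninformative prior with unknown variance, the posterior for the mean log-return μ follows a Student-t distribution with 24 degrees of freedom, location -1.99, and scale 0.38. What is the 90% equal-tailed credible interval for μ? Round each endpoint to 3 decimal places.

[-2.640, -1.340]

The t_24 distribution is symmetric; the 90% interval is -1.99 ± t·0.38 with t_{0.95,24} = 1.711.
Half-width: 1.711 × 0.38 = 0.650.
-1.99 − 0.650 = -2.640; -1.99 + 0.650 = -1.340.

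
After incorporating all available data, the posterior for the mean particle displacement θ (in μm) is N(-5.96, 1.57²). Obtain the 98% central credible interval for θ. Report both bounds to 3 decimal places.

[-9.612, -2.308]

The posterior is symmetric, so the 98% equal-tailed interval is θ = -5.96 ± z·1.57 with z = 2.326.
Half-width: 2.326 × 1.57 = 3.652.
-5.96 − 3.652 = -9.612; -5.96 + 3.652 = -2.308.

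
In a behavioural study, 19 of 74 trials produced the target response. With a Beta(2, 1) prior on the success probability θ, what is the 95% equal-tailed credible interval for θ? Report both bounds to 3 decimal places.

Posterior: Beta(2+19, 1+55) = Beta(21, 56).
Equal-tailed 95% interval: the 0.025 and 0.975 quantiles of Beta(21, 56).
Posterior mean ≈ 0.273, SD ≈ 0.050; a Normal approximation gives roughly [0.174, 0.372].
Exact: F⁻¹(0.025) = 0.180; F⁻¹(0.975) = 0.377.

[0.180, 0.377]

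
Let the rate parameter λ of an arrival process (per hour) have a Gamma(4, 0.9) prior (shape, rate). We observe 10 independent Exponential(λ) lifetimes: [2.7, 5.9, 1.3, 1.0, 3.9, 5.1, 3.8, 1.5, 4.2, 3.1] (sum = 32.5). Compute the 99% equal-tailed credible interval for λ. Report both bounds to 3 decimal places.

[0.187, 0.763]

Posterior: Gamma(4+10, 0.9+32.5) = Gamma(14, 33.4) (shape, rate).
Equal-tailed 99% interval: Gamma(14, 33.4) quantiles at 0.005 and 0.995.
Posterior mean ≈ 0.419, SD ≈ 0.112; a Normal approximation gives roughly [0.131, 0.708].
Exact: lower = 0.187; upper = 0.763.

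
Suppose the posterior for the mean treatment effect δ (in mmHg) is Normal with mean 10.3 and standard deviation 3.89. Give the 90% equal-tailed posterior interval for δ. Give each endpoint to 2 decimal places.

[3.90, 16.70]

The posterior is symmetric, so the 90% equal-tailed interval is δ = 10.3 ± z·3.89 with z = 1.645.
Half-width: 1.645 × 3.89 = 6.40.
10.3 − 6.40 = 3.90; 10.3 + 6.40 = 16.70.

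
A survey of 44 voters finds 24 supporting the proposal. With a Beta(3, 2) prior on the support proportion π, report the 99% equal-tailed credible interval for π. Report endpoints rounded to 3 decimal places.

Posterior: Beta(3+24, 2+20) = Beta(27, 22).
Equal-tailed 99% interval: the 0.005 and 0.995 quantiles of Beta(27, 22).
Posterior mean ≈ 0.551, SD ≈ 0.070; a Normal approximation gives roughly [0.370, 0.732].
Exact: F⁻¹(0.005) = 0.369; F⁻¹(0.995) = 0.725.

[0.369, 0.725]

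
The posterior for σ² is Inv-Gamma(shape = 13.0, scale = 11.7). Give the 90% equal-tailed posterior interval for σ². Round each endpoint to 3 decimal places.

Inverse-Gamma(13.0, 11.7) quantiles: F⁻¹(0.05) and F⁻¹(0.95).
Equivalently, 1/σ² ~ Gamma(13.0, rate = 11.7); invert its 0.95 and 0.05 quantiles.
Posterior mean ≈ 0.975, SD ≈ 0.294; a Normal approximation gives roughly [0.491, 1.459].
Exact: lower = 0.602; upper = 1.522.

[0.602, 1.522]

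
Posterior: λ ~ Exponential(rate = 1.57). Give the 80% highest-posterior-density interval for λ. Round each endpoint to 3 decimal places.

[0.000, 1.025]

The exponential density is strictly decreasing on [0, ∞), so the HPD interval is anchored at 0: [0, q] with P(λ ≤ q) = 0.80.
q = −ln(1 − 0.80) / 1.57 = 1.6094 / 1.57 = 1.025.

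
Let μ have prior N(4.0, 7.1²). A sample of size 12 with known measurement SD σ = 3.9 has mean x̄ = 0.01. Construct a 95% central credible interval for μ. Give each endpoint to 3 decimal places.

Posterior precision = 1/7.1² + 12/3.9² = 0.0198 + 0.7890 = 0.8088, so posterior SD = 1.1119.
Posterior mean = (4.0/7.1² + 12·0.01/3.9²) / 0.8088 = 0.1079.
Interval: 0.1079 ± 1.960 × 1.1119 → [-2.072, 2.287].

[-2.072, 2.287]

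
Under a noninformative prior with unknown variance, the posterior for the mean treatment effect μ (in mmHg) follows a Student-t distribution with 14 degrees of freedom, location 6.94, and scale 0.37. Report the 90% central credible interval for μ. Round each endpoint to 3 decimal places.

[6.288, 7.592]

The t_14 distribution is symmetric; the 90% interval is 6.94 ± t·0.37 with t_{0.95,14} = 1.761.
Half-width: 1.761 × 0.37 = 0.652.
6.94 − 0.652 = 6.288; 6.94 + 0.652 = 7.592.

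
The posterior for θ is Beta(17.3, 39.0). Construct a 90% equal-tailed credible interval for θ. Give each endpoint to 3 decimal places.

Posterior: Beta(17.3, 39.0).
Equal-tailed 90% interval: the 0.05 and 0.95 quantiles of Beta(17.3, 39.0).
Posterior mean ≈ 0.307, SD ≈ 0.061; a Normal approximation gives roughly [0.207, 0.408].
Exact: F⁻¹(0.05) = 0.211; F⁻¹(0.95) = 0.411.

[0.211, 0.411]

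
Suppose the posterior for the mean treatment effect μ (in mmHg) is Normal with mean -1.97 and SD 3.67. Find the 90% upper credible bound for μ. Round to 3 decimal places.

Need U with P(μ ≤ U) = 0.90: U = -1.97 + z_{0.1}·3.67.
z = 1.282; U = -1.97 + 1.282 × 3.67 = 2.733.

2.733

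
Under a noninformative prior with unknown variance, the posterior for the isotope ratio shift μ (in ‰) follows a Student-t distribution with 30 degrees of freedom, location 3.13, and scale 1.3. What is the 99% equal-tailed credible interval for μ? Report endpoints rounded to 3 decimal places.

[-0.445, 6.705]

The t_30 distribution is symmetric; the 99% interval is 3.13 ± t·1.3 with t_{0.995,30} = 2.750.
Half-width: 2.750 × 1.3 = 3.575.
3.13 − 3.575 = -0.445; 3.13 + 3.575 = 6.705.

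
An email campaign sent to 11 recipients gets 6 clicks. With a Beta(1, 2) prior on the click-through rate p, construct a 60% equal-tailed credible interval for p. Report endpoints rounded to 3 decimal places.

[0.387, 0.613]

Posterior: Beta(1+6, 2+5) = Beta(7, 7).
Equal-tailed 60% interval: the 0.2 and 0.8 quantiles of Beta(7, 7).
Posterior mean ≈ 0.500, SD ≈ 0.129; a Normal approximation gives roughly [0.391, 0.609].
Exact: F⁻¹(0.2) = 0.387; F⁻¹(0.8) = 0.613.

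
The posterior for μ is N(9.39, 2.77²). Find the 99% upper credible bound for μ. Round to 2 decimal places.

15.83

Need U with P(μ ≤ U) = 0.99: U = 9.39 + z_{0.01}·2.77.
z = 2.326; U = 9.39 + 2.326 × 2.77 = 15.83.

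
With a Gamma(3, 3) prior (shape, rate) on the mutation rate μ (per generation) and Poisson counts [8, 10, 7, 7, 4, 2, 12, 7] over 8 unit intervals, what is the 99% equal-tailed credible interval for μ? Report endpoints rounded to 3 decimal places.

[3.811, 7.439]

Posterior: Gamma(3+57, 3+8) = Gamma(60, 11) (shape, rate).
Equal-tailed 99% interval: Gamma(60, 11) quantiles at 0.005 and 0.995.
Posterior mean ≈ 5.455, SD ≈ 0.704; a Normal approximation gives roughly [3.641, 7.268].
Exact: lower = 3.811; upper = 7.439.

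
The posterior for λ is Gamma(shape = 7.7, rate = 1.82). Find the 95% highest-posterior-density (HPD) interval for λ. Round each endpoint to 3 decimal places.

The posterior is unimodal and skewed, so the HPD interval has equal density at both endpoints and is the shortest 95% interval.
Solving f(1.530) = f(7.266) with F(7.266) − F(1.530) = 0.95 gives [1.530, 7.266].
For comparison, the equal-tailed interval is [1.791, 7.701]; the HPD is narrower and shifted toward the mode.

[1.530, 7.266]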